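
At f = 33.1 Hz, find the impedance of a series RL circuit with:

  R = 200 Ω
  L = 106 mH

Step 1 — Angular frequency: ω = 2π·f = 2π·33.1 = 208 rad/s.
Step 2 — Component impedances:
  R: Z = R = 200 Ω
  L: Z = jωL = j·208·0.106 = 0 + j22.05 Ω
Step 3 — Series combination: Z_total = R + L = 200 + j22.05 Ω = 201.2∠6.3° Ω.

Z = 200 + j22.05 Ω = 201.2∠6.3° Ω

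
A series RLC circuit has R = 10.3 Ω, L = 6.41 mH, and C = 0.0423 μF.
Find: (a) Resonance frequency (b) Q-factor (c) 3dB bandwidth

Step 1 — Resonance: ω₀ = 1/√(LC) = 1/√(0.00641·4.23e-08) = 6.073e+04 rad/s.
Step 2 — f₀ = ω₀/(2π) = 9665 Hz.
Step 3 — Series Q: Q = ω₀L/R = 6.073e+04·0.00641/10.3 = 37.79.
Step 4 — Bandwidth: Δω = ω₀/Q = 1607 rad/s; BW = Δω/(2π) = 255.7 Hz.

(a) f₀ = 9665 Hz  (b) Q = 37.79  (c) BW = 255.7 Hz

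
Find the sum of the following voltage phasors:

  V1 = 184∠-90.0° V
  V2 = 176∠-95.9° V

Step 1 — Convert each phasor to rectangular form:
  V1 = 184·(cos(-90.0°) + j·sin(-90.0°)) = 0 - j184 V
  V2 = 176·(cos(-95.9°) + j·sin(-95.9°)) = -18.09 - j175.1 V
Step 2 — Sum components: V_total = -18.09 - j359.1 V.
Step 3 — Convert to polar: |V_total| = 359.5 V, ∠V_total = -92.9°.

V_total = 359.5∠-92.9° V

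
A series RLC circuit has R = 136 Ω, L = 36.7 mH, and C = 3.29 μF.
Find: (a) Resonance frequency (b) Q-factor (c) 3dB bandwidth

Step 1 — Resonance: ω₀ = 1/√(LC) = 1/√(0.0367·3.29e-06) = 2878 rad/s.
Step 2 — f₀ = ω₀/(2π) = 458 Hz.
Step 3 — Series Q: Q = ω₀L/R = 2878·0.0367/136 = 0.7766.
Step 4 — Bandwidth: Δω = ω₀/Q = 3706 rad/s; BW = Δω/(2π) = 589.8 Hz.

(a) f₀ = 458 Hz  (b) Q = 0.7766  (c) BW = 589.8 Hz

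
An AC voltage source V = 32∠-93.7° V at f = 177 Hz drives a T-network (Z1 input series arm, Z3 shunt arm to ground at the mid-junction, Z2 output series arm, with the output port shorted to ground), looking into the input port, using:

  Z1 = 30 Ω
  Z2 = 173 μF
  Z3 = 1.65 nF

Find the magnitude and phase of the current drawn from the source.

Step 1 — Angular frequency: ω = 2π·f = 2π·177 = 1112 rad/s.
Step 2 — Component impedances:
  Z1: Z = R = 30 Ω
  Z2: Z = 1/(jωC) = -j/(ω·C) = 0 - j5.198 Ω
  Z3: Z = 1/(jωC) = -j/(ω·C) = 0 - j5.45e+05 Ω
Step 3 — With the output port shorted to ground, the output series arm Z2 runs from the junction to ground; the shunt arm Z3 also runs from the junction to ground. They appear in parallel: Z3 || Z2 = 0 - j5.198 Ω.
Step 4 — Series with input arm Z1: Z_in = Z1 + (Z3 || Z2) = 30 - j5.198 Ω = 30.45∠-9.8° Ω.
Step 5 — Source phasor: V = 32∠-93.7° V = -2.065 - j31.93 V.
Step 6 — Ohm's law: I = V / Z_total = (-2.065 - j31.93) / (30 - j5.198) = 0.1122 - j1.045 A.
Step 7 — Convert to polar: |I| = 1.051 A, ∠I = -83.9°.

I = 1.051∠-83.9° A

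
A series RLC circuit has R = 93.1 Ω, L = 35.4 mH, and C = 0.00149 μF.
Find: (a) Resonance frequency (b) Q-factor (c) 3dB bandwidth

Step 1 — Resonance: ω₀ = 1/√(LC) = 1/√(0.0354·1.49e-09) = 1.377e+05 rad/s.
Step 2 — f₀ = ω₀/(2π) = 2.191e+04 Hz.
Step 3 — Series Q: Q = ω₀L/R = 1.377e+05·0.0354/93.1 = 52.36.
Step 4 — Bandwidth: Δω = ω₀/Q = 2630 rad/s; BW = Δω/(2π) = 418.6 Hz.

(a) f₀ = 2.191e+04 Hz  (b) Q = 52.36  (c) BW = 418.6 Hz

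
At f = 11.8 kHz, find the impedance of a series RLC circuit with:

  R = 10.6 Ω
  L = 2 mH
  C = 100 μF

Step 1 — Angular frequency: ω = 2π·f = 2π·1.18e+04 = 7.414e+04 rad/s.
Step 2 — Component impedances:
  R: Z = R = 10.6 Ω
  L: Z = jωL = j·7.414e+04·0.002 = 0 + j148.3 Ω
  C: Z = 1/(jωC) = -j/(ω·C) = 0 - j0.1349 Ω
Step 3 — Series combination: Z_total = R + L + C = 10.6 + j148.1 Ω = 148.5∠85.9° Ω.

Z = 10.6 + j148.1 Ω = 148.5∠85.9° Ω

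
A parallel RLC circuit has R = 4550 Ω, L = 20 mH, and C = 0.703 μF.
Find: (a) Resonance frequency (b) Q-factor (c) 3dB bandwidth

Step 1 — Resonance: ω₀ = 1/√(LC) = 1/√(0.02·7.03e-07) = 8433 rad/s.
Step 2 — f₀ = ω₀/(2π) = 1342 Hz.
Step 3 — Parallel Q: Q = R/(ω₀L) = 4550/(8433·0.02) = 26.98.
Step 4 — Bandwidth: Δω = ω₀/Q = 312.6 rad/s; BW = Δω/(2π) = 49.76 Hz.

(a) f₀ = 1342 Hz  (b) Q = 26.98  (c) BW = 49.76 Hz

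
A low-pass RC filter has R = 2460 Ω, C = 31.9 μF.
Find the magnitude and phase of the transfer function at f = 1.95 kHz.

Step 1 — Angular frequency: ω = 2π·1950 = 1.225e+04 rad/s.
Step 2 — Transfer function: H(jω) = 1/(1 + jωRC).
Step 3 — Denominator: 1 + jωRC = 1 + j·1.225e+04·2460·3.19e-05 = 1 + j961.5.
Step 4 — H = 1.082e-06 - j0.00104.
Step 5 — Magnitude: |H| = 0.00104 (-59.7 dB); phase: φ = -89.9°.

|H| = 0.00104 (-59.7 dB), φ = -89.9°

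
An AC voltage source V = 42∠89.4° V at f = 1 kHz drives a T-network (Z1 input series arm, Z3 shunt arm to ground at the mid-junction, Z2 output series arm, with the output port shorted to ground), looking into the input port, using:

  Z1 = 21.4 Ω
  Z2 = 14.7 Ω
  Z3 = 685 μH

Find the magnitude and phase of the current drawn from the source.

Step 1 — Angular frequency: ω = 2π·f = 2π·1000 = 6283 rad/s.
Step 2 — Component impedances:
  Z1: Z = R = 21.4 Ω
  Z2: Z = R = 14.7 Ω
  Z3: Z = jωL = j·6283·0.000685 = 0 + j4.304 Ω
Step 3 — With the output port shorted to ground, the output series arm Z2 runs from the junction to ground; the shunt arm Z3 also runs from the junction to ground. They appear in parallel: Z3 || Z2 = 1.161 + j3.964 Ω.
Step 4 — Series with input arm Z1: Z_in = Z1 + (Z3 || Z2) = 22.56 + j3.964 Ω = 22.91∠10.0° Ω.
Step 5 — Source phasor: V = 42∠89.4° V = 0.4398 + j42 V.
Step 6 — Ohm's law: I = V / Z_total = (0.4398 + j42) / (22.56 + j3.964) = 0.3362 + j1.802 A.
Step 7 — Convert to polar: |I| = 1.834 A, ∠I = 79.4°.

I = 1.834∠79.4° A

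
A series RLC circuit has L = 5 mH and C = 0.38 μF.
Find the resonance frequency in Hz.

Step 1 — Resonance condition Im(Z)=0 gives ω₀ = 1/√(LC).
Step 2 — ω₀ = 1/√(0.005·3.8e-07) = 2.294e+04 rad/s.
Step 3 — f₀ = ω₀/(2π) = 3651 Hz.

f₀ = 3651 Hz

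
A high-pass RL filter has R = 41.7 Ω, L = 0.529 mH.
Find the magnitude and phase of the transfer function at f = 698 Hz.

Step 1 — Angular frequency: ω = 2π·698 = 4386 rad/s.
Step 2 — Transfer function: H(jω) = jωL/(R + jωL).
Step 3 — Numerator jωL = j·2.32; denominator R + jωL = 41.7 + j2.32.
Step 4 — H = 0.003086 + j0.05546.
Step 5 — Magnitude: |H| = 0.05555 (-25.1 dB); phase: φ = 86.8°.

|H| = 0.05555 (-25.1 dB), φ = 86.8°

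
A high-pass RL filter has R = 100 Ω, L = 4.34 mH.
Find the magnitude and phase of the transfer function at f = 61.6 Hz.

Step 1 — Angular frequency: ω = 2π·61.6 = 387 rad/s.
Step 2 — Transfer function: H(jω) = jωL/(R + jωL).
Step 3 — Numerator jωL = j·1.68; denominator R + jωL = 100 + j1.68.
Step 4 — H = 0.0002821 + j0.01679.
Step 5 — Magnitude: |H| = 0.0168 (-35.5 dB); phase: φ = 89.0°.

|H| = 0.0168 (-35.5 dB), φ = 89.0°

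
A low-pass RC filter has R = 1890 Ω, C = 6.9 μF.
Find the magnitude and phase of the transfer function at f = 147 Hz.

Step 1 — Angular frequency: ω = 2π·147 = 923.6 rad/s.
Step 2 — Transfer function: H(jω) = 1/(1 + jωRC).
Step 3 — Denominator: 1 + jωRC = 1 + j·923.6·1890·6.9e-06 = 1 + j12.05.
Step 4 — H = 0.006845 - j0.08245.
Step 5 — Magnitude: |H| = 0.08274 (-21.6 dB); phase: φ = -85.3°.

|H| = 0.08274 (-21.6 dB), φ = -85.3°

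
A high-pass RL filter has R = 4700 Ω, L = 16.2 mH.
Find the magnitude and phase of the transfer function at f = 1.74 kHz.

Step 1 — Angular frequency: ω = 2π·1740 = 1.093e+04 rad/s.
Step 2 — Transfer function: H(jω) = jωL/(R + jωL).
Step 3 — Numerator jωL = j·177.1; denominator R + jωL = 4700 + j177.1.
Step 4 — H = 0.001418 + j0.03763.
Step 5 — Magnitude: |H| = 0.03766 (-28.5 dB); phase: φ = 87.8°.

|H| = 0.03766 (-28.5 dB), φ = 87.8°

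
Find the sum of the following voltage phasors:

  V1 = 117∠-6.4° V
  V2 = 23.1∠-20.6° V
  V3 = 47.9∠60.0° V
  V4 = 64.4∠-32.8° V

Step 1 — Convert each phasor to rectangular form:
  V1 = 117·(cos(-6.4°) + j·sin(-6.4°)) = 116.3 - j13.04 V
  V2 = 23.1·(cos(-20.6°) + j·sin(-20.6°)) = 21.62 - j8.128 V
  V3 = 47.9·(cos(60.0°) + j·sin(60.0°)) = 23.95 + j41.48 V
  V4 = 64.4·(cos(-32.8°) + j·sin(-32.8°)) = 54.13 - j34.89 V
Step 2 — Sum components: V_total = 216 - j14.57 V.
Step 3 — Convert to polar: |V_total| = 216.5 V, ∠V_total = -3.9°.

V_total = 216.5∠-3.9° V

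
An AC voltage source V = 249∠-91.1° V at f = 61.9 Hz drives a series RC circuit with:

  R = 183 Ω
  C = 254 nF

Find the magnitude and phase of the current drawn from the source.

Step 1 — Angular frequency: ω = 2π·f = 2π·61.9 = 388.9 rad/s.
Step 2 — Component impedances:
  R: Z = R = 183 Ω
  C: Z = 1/(jωC) = -j/(ω·C) = 0 - j1.012e+04 Ω
Step 3 — Series combination: Z_total = R + C = 183 - j1.012e+04 Ω = 1.012e+04∠-89.0° Ω.
Step 4 — Source phasor: V = 249∠-91.1° V = -4.78 - j249 V.
Step 5 — Ohm's law: I = V / Z_total = (-4.78 - j249) / (183 - j1.012e+04) = 0.02458 - j0.0009165 A.
Step 6 — Convert to polar: |I| = 0.02459 A, ∠I = -2.1°.

I = 0.02459∠-2.1° A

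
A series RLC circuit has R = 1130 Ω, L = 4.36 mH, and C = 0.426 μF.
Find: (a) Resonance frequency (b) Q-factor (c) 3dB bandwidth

Step 1 — Resonance condition Im(Z)=0 gives ω₀ = 1/√(LC).
Step 2 — ω₀ = 1/√(0.00436·4.26e-07) = 2.32e+04 rad/s.
Step 3 — f₀ = ω₀/(2π) = 3693 Hz.
Step 4 — Series Q: Q = ω₀L/R = 2.32e+04·0.00436/1130 = 0.08953.
Step 5 — 3dB bandwidth: Δω = ω₀/Q = 2.592e+05 rad/s; BW = Δω/(2π) = 4.125e+04 Hz.

(a) f₀ = 3693 Hz  (b) Q = 0.08953  (c) BW = 4.125e+04 Hz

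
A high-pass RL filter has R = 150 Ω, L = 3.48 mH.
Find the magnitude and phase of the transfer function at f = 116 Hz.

Step 1 — Angular frequency: ω = 2π·116 = 728.8 rad/s.
Step 2 — Transfer function: H(jω) = jωL/(R + jωL).
Step 3 — Numerator jωL = j·2.536; denominator R + jωL = 150 + j2.536.
Step 4 — H = 0.0002858 + j0.0169.
Step 5 — Magnitude: |H| = 0.01691 (-35.4 dB); phase: φ = 89.0°.

|H| = 0.01691 (-35.4 dB), φ = 89.0°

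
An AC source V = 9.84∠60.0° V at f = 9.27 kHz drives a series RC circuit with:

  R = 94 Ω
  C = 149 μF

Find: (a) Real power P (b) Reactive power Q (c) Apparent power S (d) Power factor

Step 1 — Angular frequency: ω = 2π·f = 2π·9270 = 5.825e+04 rad/s.
Step 2 — Component impedances:
  R: Z = R = 94 Ω
  C: Z = 1/(jωC) = -j/(ω·C) = 0 - j0.1152 Ω
Step 3 — Series combination: Z_total = R + C = 94 - j0.1152 Ω = 94∠-0.1° Ω.
Step 4 — Source phasor: V = 9.84∠60.0° V = 4.92 + j8.522 V.
Step 5 — Current: I = V / Z = 0.05223 + j0.09072 A = 0.1047∠60.1° A.
Step 6 — Complex power: S = V·I* = 1.03 - j0.001263 VA.
Step 7 — Real power: P = Re(S) = 1.03 W.
Step 8 — Reactive power: Q = Im(S) = -0.001263 VAR.
Step 9 — Apparent power: |S| = 1.03 VA.
Step 10 — Power factor: PF = P/|S| = 1 (leading).

(a) P = 1.03 W  (b) Q = -0.001263 VAR  (c) S = 1.03 VA  (d) PF = 1 (leading)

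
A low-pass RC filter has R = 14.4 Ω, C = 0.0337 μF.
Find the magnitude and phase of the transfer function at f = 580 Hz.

Step 1 — Angular frequency: ω = 2π·580 = 3644 rad/s.
Step 2 — Transfer function: H(jω) = 1/(1 + jωRC).
Step 3 — Denominator: 1 + jωRC = 1 + j·3644·14.4·3.37e-08 = 1 + j0.001768.
Step 4 — H = 1 - j0.001768.
Step 5 — Magnitude: |H| = 1 (-0.0 dB); phase: φ = -0.1°.

|H| = 1 (-0.0 dB), φ = -0.1°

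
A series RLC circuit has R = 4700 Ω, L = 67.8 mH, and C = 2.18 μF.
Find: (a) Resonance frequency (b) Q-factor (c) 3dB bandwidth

Step 1 — Resonance: ω₀ = 1/√(LC) = 1/√(0.0678·2.18e-06) = 2601 rad/s.
Step 2 — f₀ = ω₀/(2π) = 414 Hz.
Step 3 — Series Q: Q = ω₀L/R = 2601·0.0678/4700 = 0.03752.
Step 4 — Bandwidth: Δω = ω₀/Q = 6.932e+04 rad/s; BW = Δω/(2π) = 1.103e+04 Hz.

(a) f₀ = 414 Hz  (b) Q = 0.03752  (c) BW = 1.103e+04 Hz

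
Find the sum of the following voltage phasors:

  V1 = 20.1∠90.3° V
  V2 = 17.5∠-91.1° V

Step 1 — Convert each phasor to rectangular form:
  V1 = 20.1·(cos(90.3°) + j·sin(90.3°)) = -0.1052 + j20.1 V
  V2 = 17.5·(cos(-91.1°) + j·sin(-91.1°)) = -0.336 - j17.5 V
Step 2 — Sum components: V_total = -0.4412 + j2.603 V.
Step 3 — Convert to polar: |V_total| = 2.64 V, ∠V_total = 99.6°.

V_total = 2.64∠99.6° V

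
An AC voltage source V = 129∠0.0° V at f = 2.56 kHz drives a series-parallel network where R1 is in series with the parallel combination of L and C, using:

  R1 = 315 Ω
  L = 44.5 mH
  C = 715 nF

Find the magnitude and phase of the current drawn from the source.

Step 1 — Angular frequency: ω = 2π·f = 2π·2560 = 1.608e+04 rad/s.
Step 2 — Component impedances:
  R1: Z = R = 315 Ω
  L: Z = jωL = j·1.608e+04·0.0445 = 0 + j715.8 Ω
  C: Z = 1/(jωC) = -j/(ω·C) = 0 - j86.95 Ω
Step 3 — Parallel branch: L || C = 1/(1/L + 1/C) = 0 - j98.97 Ω.
Step 4 — Series with R1: Z_total = R1 + (L || C) = 315 - j98.97 Ω = 330.2∠-17.4° Ω.
Step 5 — Source phasor: V = 129∠0.0° V = 129 V.
Step 6 — Ohm's law: I = V / Z_total = (129) / (315 - j98.97) = 0.3727 + j0.1171 A.
Step 7 — Convert to polar: |I| = 0.3907 A, ∠I = 17.4°.

I = 0.3907∠17.4° A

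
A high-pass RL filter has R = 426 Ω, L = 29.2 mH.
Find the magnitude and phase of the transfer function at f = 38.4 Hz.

Step 1 — Angular frequency: ω = 2π·38.4 = 241.3 rad/s.
Step 2 — Transfer function: H(jω) = jωL/(R + jωL).
Step 3 — Numerator jωL = j·7.045; denominator R + jωL = 426 + j7.045.
Step 4 — H = 0.0002734 + j0.01653.
Step 5 — Magnitude: |H| = 0.01654 (-35.6 dB); phase: φ = 89.1°.

|H| = 0.01654 (-35.6 dB), φ = 89.1°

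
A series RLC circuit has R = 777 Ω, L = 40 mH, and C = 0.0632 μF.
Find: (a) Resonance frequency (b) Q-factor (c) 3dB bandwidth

Step 1 — Resonance condition Im(Z)=0 gives ω₀ = 1/√(LC).
Step 2 — ω₀ = 1/√(0.04·6.32e-08) = 1.989e+04 rad/s.
Step 3 — f₀ = ω₀/(2π) = 3165 Hz.
Step 4 — Series Q: Q = ω₀L/R = 1.989e+04·0.04/777 = 1.024.
Step 5 — 3dB bandwidth: Δω = ω₀/Q = 1.942e+04 rad/s; BW = Δω/(2π) = 3092 Hz.

(a) f₀ = 3165 Hz  (b) Q = 1.024  (c) BW = 3092 Hz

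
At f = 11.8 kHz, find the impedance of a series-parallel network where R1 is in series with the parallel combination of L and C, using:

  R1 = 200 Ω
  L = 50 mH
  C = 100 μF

Step 1 — Angular frequency: ω = 2π·f = 2π·1.18e+04 = 7.414e+04 rad/s.
Step 2 — Component impedances:
  R1: Z = R = 200 Ω
  L: Z = jωL = j·7.414e+04·0.05 = 0 + j3707 Ω
  C: Z = 1/(jωC) = -j/(ω·C) = 0 - j0.1349 Ω
Step 3 — Parallel branch: L || C = 1/(1/L + 1/C) = 0 - j0.1349 Ω.
Step 4 — Series with R1: Z_total = R1 + (L || C) = 200 - j0.1349 Ω = 200∠-0.0° Ω.

Z = 200 - j0.1349 Ω = 200∠-0.0° Ω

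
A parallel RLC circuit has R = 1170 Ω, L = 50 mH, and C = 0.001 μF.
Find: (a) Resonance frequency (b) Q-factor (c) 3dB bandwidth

Step 1 — Resonance: ω₀ = 1/√(LC) = 1/√(0.05·1e-09) = 1.414e+05 rad/s.
Step 2 — f₀ = ω₀/(2π) = 2.251e+04 Hz.
Step 3 — Parallel Q: Q = R/(ω₀L) = 1170/(1.414e+05·0.05) = 0.1655.
Step 4 — Bandwidth: Δω = ω₀/Q = 8.547e+05 rad/s; BW = Δω/(2π) = 1.36e+05 Hz.

(a) f₀ = 2.251e+04 Hz  (b) Q = 0.1655  (c) BW = 1.36e+05 Hz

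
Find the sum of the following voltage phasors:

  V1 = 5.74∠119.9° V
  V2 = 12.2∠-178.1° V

Step 1 — Convert each phasor to rectangular form:
  V1 = 5.74·(cos(119.9°) + j·sin(119.9°)) = -2.861 + j4.976 V
  V2 = 12.2·(cos(-178.1°) + j·sin(-178.1°)) = -12.19 - j0.4045 V
Step 2 — Sum components: V_total = -15.05 + j4.571 V.
Step 3 — Convert to polar: |V_total| = 15.73 V, ∠V_total = 163.1°.

V_total = 15.73∠163.1° V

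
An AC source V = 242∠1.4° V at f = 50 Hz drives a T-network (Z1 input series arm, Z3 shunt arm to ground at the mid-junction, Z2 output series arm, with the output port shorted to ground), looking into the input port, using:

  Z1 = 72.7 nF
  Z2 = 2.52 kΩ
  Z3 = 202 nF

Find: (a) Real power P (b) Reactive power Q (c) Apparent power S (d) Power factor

Step 1 — Angular frequency: ω = 2π·f = 2π·50 = 314.2 rad/s.
Step 2 — Component impedances:
  Z1: Z = 1/(jωC) = -j/(ω·C) = 0 - j4.378e+04 Ω
  Z2: Z = R = 2520 Ω
  Z3: Z = 1/(jωC) = -j/(ω·C) = 0 - j1.576e+04 Ω
Step 3 — With the output port shorted to ground, the output series arm Z2 runs from the junction to ground; the shunt arm Z3 also runs from the junction to ground. They appear in parallel: Z3 || Z2 = 2457 - j392.9 Ω.
Step 4 — Series with input arm Z1: Z_in = Z1 + (Z3 || Z2) = 2457 - j4.418e+04 Ω = 4.425e+04∠-86.8° Ω.
Step 5 — Source phasor: V = 242∠1.4° V = 241.9 + j5.913 V.
Step 6 — Current: I = V / Z = 0.0001702 + j0.005467 A = 0.00547∠88.2° A.
Step 7 — Complex power: S = V·I* = 0.07351 - j1.322 VA.
Step 8 — Real power: P = Re(S) = 0.07351 W.
Step 9 — Reactive power: Q = Im(S) = -1.322 VAR.
Step 10 — Apparent power: |S| = 1.324 VA.
Step 11 — Power factor: PF = P/|S| = 0.05553 (leading).

(a) P = 0.07351 W  (b) Q = -1.322 VAR  (c) S = 1.324 VA  (d) PF = 0.05553 (leading)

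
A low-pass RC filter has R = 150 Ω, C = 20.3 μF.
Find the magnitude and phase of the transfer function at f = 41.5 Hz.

Step 1 — Angular frequency: ω = 2π·41.5 = 260.8 rad/s.
Step 2 — Transfer function: H(jω) = 1/(1 + jωRC).
Step 3 — Denominator: 1 + jωRC = 1 + j·260.8·150·2.03e-05 = 1 + j0.794.
Step 4 — H = 0.6133 - j0.487.
Step 5 — Magnitude: |H| = 0.7832 (-2.1 dB); phase: φ = -38.4°.

|H| = 0.7832 (-2.1 dB), φ = -38.4°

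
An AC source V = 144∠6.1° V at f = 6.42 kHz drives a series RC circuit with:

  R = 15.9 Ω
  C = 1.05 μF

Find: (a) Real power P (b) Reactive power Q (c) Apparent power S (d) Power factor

Step 1 — Angular frequency: ω = 2π·f = 2π·6420 = 4.034e+04 rad/s.
Step 2 — Component impedances:
  R: Z = R = 15.9 Ω
  C: Z = 1/(jωC) = -j/(ω·C) = 0 - j23.61 Ω
Step 3 — Series combination: Z_total = R + C = 15.9 - j23.61 Ω = 28.46∠-56.0° Ω.
Step 4 — Source phasor: V = 144∠6.1° V = 143.2 + j15.3 V.
Step 5 — Current: I = V / Z = 2.364 + j4.473 A = 5.059∠62.1° A.
Step 6 — Complex power: S = V·I* = 406.9 - j604.2 VA.
Step 7 — Real power: P = Re(S) = 406.9 W.
Step 8 — Reactive power: Q = Im(S) = -604.2 VAR.
Step 9 — Apparent power: |S| = 728.5 VA.
Step 10 — Power factor: PF = P/|S| = 0.5586 (leading).

(a) P = 406.9 W  (b) Q = -604.2 VAR  (c) S = 728.5 VA  (d) PF = 0.5586 (leading)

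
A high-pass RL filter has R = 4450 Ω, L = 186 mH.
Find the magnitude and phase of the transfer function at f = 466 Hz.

Step 1 — Angular frequency: ω = 2π·466 = 2928 rad/s.
Step 2 — Transfer function: H(jω) = jωL/(R + jωL).
Step 3 — Numerator jωL = j·544.6; denominator R + jωL = 4450 + j544.6.
Step 4 — H = 0.01476 + j0.1206.
Step 5 — Magnitude: |H| = 0.1215 (-18.3 dB); phase: φ = 83.0°.

|H| = 0.1215 (-18.3 dB), φ = 83.0°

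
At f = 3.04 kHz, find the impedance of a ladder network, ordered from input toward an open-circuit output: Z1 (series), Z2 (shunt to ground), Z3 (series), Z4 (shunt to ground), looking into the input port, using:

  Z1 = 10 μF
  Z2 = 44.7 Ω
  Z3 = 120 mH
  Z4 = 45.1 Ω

Step 1 — Angular frequency: ω = 2π·f = 2π·3040 = 1.91e+04 rad/s.
Step 2 — Component impedances:
  Z1: Z = 1/(jωC) = -j/(ω·C) = 0 - j5.235 Ω
  Z2: Z = R = 44.7 Ω
  Z3: Z = jωL = j·1.91e+04·0.12 = 0 + j2292 Ω
  Z4: Z = R = 45.1 Ω
Step 3 — Ladder network (open output): work backward from the far end, alternating series and parallel combinations. Z_in = 44.67 - j4.365 Ω = 44.88∠-5.6° Ω.

Z = 44.67 - j4.365 Ω = 44.88∠-5.6° Ω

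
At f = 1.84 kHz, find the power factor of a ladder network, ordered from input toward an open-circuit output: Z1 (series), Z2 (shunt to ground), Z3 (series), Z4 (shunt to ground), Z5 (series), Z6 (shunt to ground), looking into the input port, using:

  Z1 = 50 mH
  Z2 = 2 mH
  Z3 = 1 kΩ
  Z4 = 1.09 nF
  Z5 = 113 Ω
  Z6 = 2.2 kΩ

Step 1 — Angular frequency: ω = 2π·f = 2π·1840 = 1.156e+04 rad/s.
Step 2 — Component impedances:
  Z1: Z = jωL = j·1.156e+04·0.05 = 0 + j578.1 Ω
  Z2: Z = jωL = j·1.156e+04·0.002 = 0 + j23.12 Ω
  Z3: Z = R = 1000 Ω
  Z4: Z = 1/(jωC) = -j/(ω·C) = 0 - j7.936e+04 Ω
  Z5: Z = R = 113 Ω
  Z6: Z = R = 2200 Ω
Step 3 — Ladder network (open output): work backward from the far end, alternating series and parallel combinations. Z_in = 0.1614 + j601.2 Ω = 601.2∠90.0° Ω.
Step 4 — Power factor: PF = cos(φ) = Re(Z)/|Z| = 0.1614/601.2 = 0.0002685.
Step 5 — Type: Im(Z) = 601.2 ⇒ lagging (phase φ = 90.0°).

PF = 0.0002685 (lagging, φ = 90.0°)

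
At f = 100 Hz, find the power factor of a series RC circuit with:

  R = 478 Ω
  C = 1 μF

Step 1 — Angular frequency: ω = 2π·f = 2π·100 = 628.3 rad/s.
Step 2 — Component impedances:
  R: Z = R = 478 Ω
  C: Z = 1/(jωC) = -j/(ω·C) = 0 - j1592 Ω
Step 3 — Series combination: Z_total = R + C = 478 - j1592 Ω = 1662∠-73.3° Ω.
Step 4 — Power factor: PF = cos(φ) = Re(Z)/|Z| = 478/1662 = 0.2876.
Step 5 — Type: Im(Z) = -1592 ⇒ leading (phase φ = -73.3°).

PF = 0.2876 (leading, φ = -73.3°)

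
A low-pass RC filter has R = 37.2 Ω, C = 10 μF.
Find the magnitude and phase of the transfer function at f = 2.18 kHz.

Step 1 — Angular frequency: ω = 2π·2180 = 1.37e+04 rad/s.
Step 2 — Transfer function: H(jω) = 1/(1 + jωRC).
Step 3 — Denominator: 1 + jωRC = 1 + j·1.37e+04·37.2·1e-05 = 1 + j5.095.
Step 4 — H = 0.03709 - j0.189.
Step 5 — Magnitude: |H| = 0.1926 (-14.3 dB); phase: φ = -78.9°.

|H| = 0.1926 (-14.3 dB), φ = -78.9°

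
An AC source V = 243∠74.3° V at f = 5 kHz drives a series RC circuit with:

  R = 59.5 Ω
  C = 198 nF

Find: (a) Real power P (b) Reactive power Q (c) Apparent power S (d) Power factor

Step 1 — Angular frequency: ω = 2π·f = 2π·5000 = 3.142e+04 rad/s.
Step 2 — Component impedances:
  R: Z = R = 59.5 Ω
  C: Z = 1/(jωC) = -j/(ω·C) = 0 - j160.8 Ω
Step 3 — Series combination: Z_total = R + C = 59.5 - j160.8 Ω = 171.4∠-69.7° Ω.
Step 4 — Source phasor: V = 243∠74.3° V = 65.76 + j233.9 V.
Step 5 — Current: I = V / Z = -1.147 + j0.8334 A = 1.418∠144.0° A.
Step 6 — Complex power: S = V·I* = 119.6 - j323.1 VA.
Step 7 — Real power: P = Re(S) = 119.6 W.
Step 8 — Reactive power: Q = Im(S) = -323.1 VAR.
Step 9 — Apparent power: |S| = 344.5 VA.
Step 10 — Power factor: PF = P/|S| = 0.3471 (leading).

(a) P = 119.6 W  (b) Q = -323.1 VAR  (c) S = 344.5 VA  (d) PF = 0.3471 (leading)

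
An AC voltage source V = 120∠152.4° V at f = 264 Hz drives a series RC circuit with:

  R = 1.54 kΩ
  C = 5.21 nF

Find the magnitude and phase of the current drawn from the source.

Step 1 — Angular frequency: ω = 2π·f = 2π·264 = 1659 rad/s.
Step 2 — Component impedances:
  R: Z = R = 1540 Ω
  C: Z = 1/(jωC) = -j/(ω·C) = 0 - j1.157e+05 Ω
Step 3 — Series combination: Z_total = R + C = 1540 - j1.157e+05 Ω = 1.157e+05∠-89.2° Ω.
Step 4 — Source phasor: V = 120∠152.4° V = -106.3 + j55.6 V.
Step 5 — Ohm's law: I = V / Z_total = (-106.3 + j55.6) / (1540 - j1.157e+05) = -0.0004926 - j0.0009125 A.
Step 6 — Convert to polar: |I| = 0.001037 A, ∠I = -118.4°.

I = 0.001037∠-118.4° A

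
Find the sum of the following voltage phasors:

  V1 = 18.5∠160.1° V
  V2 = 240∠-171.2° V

Step 1 — Convert each phasor to rectangular form:
  V1 = 18.5·(cos(160.1°) + j·sin(160.1°)) = -17.4 + j6.297 V
  V2 = 240·(cos(-171.2°) + j·sin(-171.2°)) = -237.2 - j36.72 V
Step 2 — Sum components: V_total = -254.6 - j30.42 V.
Step 3 — Convert to polar: |V_total| = 256.4 V, ∠V_total = -173.2°.

V_total = 256.4∠-173.2° V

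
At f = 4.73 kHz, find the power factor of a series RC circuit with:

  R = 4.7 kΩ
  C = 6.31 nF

Step 1 — Angular frequency: ω = 2π·f = 2π·4730 = 2.972e+04 rad/s.
Step 2 — Component impedances:
  R: Z = R = 4700 Ω
  C: Z = 1/(jωC) = -j/(ω·C) = 0 - j5332 Ω
Step 3 — Series combination: Z_total = R + C = 4700 - j5332 Ω = 7108∠-48.6° Ω.
Step 4 — Power factor: PF = cos(φ) = Re(Z)/|Z| = 4700/7108 = 0.6612.
Step 5 — Type: Im(Z) = -5332 ⇒ leading (phase φ = -48.6°).

PF = 0.6612 (leading, φ = -48.6°)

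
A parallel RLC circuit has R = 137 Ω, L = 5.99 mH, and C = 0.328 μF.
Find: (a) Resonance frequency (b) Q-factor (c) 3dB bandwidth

Step 1 — Resonance: ω₀ = 1/√(LC) = 1/√(0.00599·3.28e-07) = 2.256e+04 rad/s.
Step 2 — f₀ = ω₀/(2π) = 3591 Hz.
Step 3 — Parallel Q: Q = R/(ω₀L) = 137/(2.256e+04·0.00599) = 1.014.
Step 4 — Bandwidth: Δω = ω₀/Q = 2.225e+04 rad/s; BW = Δω/(2π) = 3542 Hz.

(a) f₀ = 3591 Hz  (b) Q = 1.014  (c) BW = 3542 Hz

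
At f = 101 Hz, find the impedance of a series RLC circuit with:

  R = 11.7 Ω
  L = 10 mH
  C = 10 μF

Step 1 — Angular frequency: ω = 2π·f = 2π·101 = 634.6 rad/s.
Step 2 — Component impedances:
  R: Z = R = 11.7 Ω
  L: Z = jωL = j·634.6·0.01 = 0 + j6.346 Ω
  C: Z = 1/(jωC) = -j/(ω·C) = 0 - j157.6 Ω
Step 3 — Series combination: Z_total = R + L + C = 11.7 - j151.2 Ω = 151.7∠-85.6° Ω.

Z = 11.7 - j151.2 Ω = 151.7∠-85.6° Ω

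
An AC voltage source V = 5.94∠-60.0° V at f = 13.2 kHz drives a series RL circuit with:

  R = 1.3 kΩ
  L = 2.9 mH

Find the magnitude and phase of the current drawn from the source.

Step 1 — Angular frequency: ω = 2π·f = 2π·1.32e+04 = 8.294e+04 rad/s.
Step 2 — Component impedances:
  R: Z = R = 1300 Ω
  L: Z = jωL = j·8.294e+04·0.0029 = 0 + j240.5 Ω
Step 3 — Series combination: Z_total = R + L = 1300 + j240.5 Ω = 1322∠10.5° Ω.
Step 4 — Source phasor: V = 5.94∠-60.0° V = 2.97 - j5.144 V.
Step 5 — Ohm's law: I = V / Z_total = (2.97 - j5.144) / (1300 + j240.5) = 0.001501 - j0.004235 A.
Step 6 — Convert to polar: |I| = 0.004493 A, ∠I = -70.5°.

I = 0.004493∠-70.5° A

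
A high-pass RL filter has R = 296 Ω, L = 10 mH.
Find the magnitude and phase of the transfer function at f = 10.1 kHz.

Step 1 — Angular frequency: ω = 2π·1.01e+04 = 6.346e+04 rad/s.
Step 2 — Transfer function: H(jω) = jωL/(R + jωL).
Step 3 — Numerator jωL = j·634.6; denominator R + jωL = 296 + j634.6.
Step 4 — H = 0.8213 + j0.3831.
Step 5 — Magnitude: |H| = 0.9063 (-0.9 dB); phase: φ = 25.0°.

|H| = 0.9063 (-0.9 dB), φ = 25.0°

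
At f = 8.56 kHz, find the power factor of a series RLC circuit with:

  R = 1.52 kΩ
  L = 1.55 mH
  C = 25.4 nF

Step 1 — Angular frequency: ω = 2π·f = 2π·8560 = 5.378e+04 rad/s.
Step 2 — Component impedances:
  R: Z = R = 1520 Ω
  L: Z = jωL = j·5.378e+04·0.00155 = 0 + j83.37 Ω
  C: Z = 1/(jωC) = -j/(ω·C) = 0 - j732 Ω
Step 3 — Series combination: Z_total = R + L + C = 1520 - j648.6 Ω = 1653∠-23.1° Ω.
Step 4 — Power factor: PF = cos(φ) = Re(Z)/|Z| = 1520/1652.6 = 0.9198.
Step 5 — Type: Im(Z) = -648.6 ⇒ leading (phase φ = -23.1°).

PF = 0.9198 (leading, φ = -23.1°)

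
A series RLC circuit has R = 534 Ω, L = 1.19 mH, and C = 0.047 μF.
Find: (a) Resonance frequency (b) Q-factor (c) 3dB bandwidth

Step 1 — Resonance condition Im(Z)=0 gives ω₀ = 1/√(LC).
Step 2 — ω₀ = 1/√(0.00119·4.7e-08) = 1.337e+05 rad/s.
Step 3 — f₀ = ω₀/(2π) = 2.128e+04 Hz.
Step 4 — Series Q: Q = ω₀L/R = 1.337e+05·0.00119/534 = 0.298.
Step 5 — 3dB bandwidth: Δω = ω₀/Q = 4.487e+05 rad/s; BW = Δω/(2π) = 7.142e+04 Hz.

(a) f₀ = 2.128e+04 Hz  (b) Q = 0.298  (c) BW = 7.142e+04 Hz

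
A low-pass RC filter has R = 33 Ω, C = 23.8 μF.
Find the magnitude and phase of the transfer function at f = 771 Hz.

Step 1 — Angular frequency: ω = 2π·771 = 4844 rad/s.
Step 2 — Transfer function: H(jω) = 1/(1 + jωRC).
Step 3 — Denominator: 1 + jωRC = 1 + j·4844·33·2.38e-05 = 1 + j3.805.
Step 4 — H = 0.06462 - j0.2458.
Step 5 — Magnitude: |H| = 0.2542 (-11.9 dB); phase: φ = -75.3°.

|H| = 0.2542 (-11.9 dB), φ = -75.3°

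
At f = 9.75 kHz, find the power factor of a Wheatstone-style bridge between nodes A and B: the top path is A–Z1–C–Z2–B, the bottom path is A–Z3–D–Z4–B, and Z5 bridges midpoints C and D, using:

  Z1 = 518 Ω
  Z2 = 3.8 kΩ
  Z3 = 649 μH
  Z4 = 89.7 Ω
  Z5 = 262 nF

Step 1 — Angular frequency: ω = 2π·f = 2π·9750 = 6.126e+04 rad/s.
Step 2 — Component impedances:
  Z1: Z = R = 518 Ω
  Z2: Z = R = 3800 Ω
  Z3: Z = jωL = j·6.126e+04·0.000649 = 0 + j39.76 Ω
  Z4: Z = R = 89.7 Ω
  Z5: Z = 1/(jωC) = -j/(ω·C) = 0 - j62.3 Ω
Step 3 — Bridge requires nodal analysis (the Z5 bridge couples midpoints C and D, so the two paths cannot be reduced to a simple series/parallel combination). Setting node B to ground and injecting 1 A at node A, the 3-node admittance system at A, C, D solves to V_A = Z_AB = 90.46 + j39.84 Ω = 98.84∠23.8° Ω.
Step 4 — Power factor: PF = cos(φ) = Re(Z)/|Z| = 90.46/98.84 = 0.9152.
Step 5 — Type: Im(Z) = 39.84 ⇒ lagging (phase φ = 23.8°).

PF = 0.9152 (lagging, φ = 23.8°)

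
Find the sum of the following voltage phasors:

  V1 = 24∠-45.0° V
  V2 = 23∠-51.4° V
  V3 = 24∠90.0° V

Step 1 — Convert each phasor to rectangular form:
  V1 = 24·(cos(-45.0°) + j·sin(-45.0°)) = 16.97 - j16.97 V
  V2 = 23·(cos(-51.4°) + j·sin(-51.4°)) = 14.35 - j17.97 V
  V3 = 24·(cos(90.0°) + j·sin(90.0°)) = 0 + j24 V
Step 2 — Sum components: V_total = 31.32 - j10.95 V.
Step 3 — Convert to polar: |V_total| = 33.18 V, ∠V_total = -19.3°.

V_total = 33.18∠-19.3° V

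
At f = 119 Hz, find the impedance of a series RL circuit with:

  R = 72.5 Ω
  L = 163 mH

Step 1 — Angular frequency: ω = 2π·f = 2π·119 = 747.7 rad/s.
Step 2 — Component impedances:
  R: Z = R = 72.5 Ω
  L: Z = jωL = j·747.7·0.163 = 0 + j121.9 Ω
Step 3 — Series combination: Z_total = R + L = 72.5 + j121.9 Ω = 141.8∠59.3° Ω.

Z = 72.5 + j121.9 Ω = 141.8∠59.3° Ω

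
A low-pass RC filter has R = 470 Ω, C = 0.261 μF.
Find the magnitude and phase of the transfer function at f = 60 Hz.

Step 1 — Angular frequency: ω = 2π·60 = 377 rad/s.
Step 2 — Transfer function: H(jω) = 1/(1 + jωRC).
Step 3 — Denominator: 1 + jωRC = 1 + j·377·470·2.61e-07 = 1 + j0.04625.
Step 4 — H = 0.9979 - j0.04615.
Step 5 — Magnitude: |H| = 0.9989 (-0.0 dB); phase: φ = -2.6°.

|H| = 0.9989 (-0.0 dB), φ = -2.6°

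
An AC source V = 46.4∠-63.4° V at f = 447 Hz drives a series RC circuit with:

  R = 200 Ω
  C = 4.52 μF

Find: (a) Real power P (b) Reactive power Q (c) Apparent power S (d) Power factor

Step 1 — Angular frequency: ω = 2π·f = 2π·447 = 2809 rad/s.
Step 2 — Component impedances:
  R: Z = R = 200 Ω
  C: Z = 1/(jωC) = -j/(ω·C) = 0 - j78.77 Ω
Step 3 — Series combination: Z_total = R + C = 200 - j78.77 Ω = 215∠-21.5° Ω.
Step 4 — Source phasor: V = 46.4∠-63.4° V = 20.78 - j41.49 V.
Step 5 — Current: I = V / Z = 0.1607 - j0.1442 A = 0.2159∠-41.9° A.
Step 6 — Complex power: S = V·I* = 9.319 - j3.67 VA.
Step 7 — Real power: P = Re(S) = 9.319 W.
Step 8 — Reactive power: Q = Im(S) = -3.67 VAR.
Step 9 — Apparent power: |S| = 10.02 VA.
Step 10 — Power factor: PF = P/|S| = 0.9304 (leading).

(a) P = 9.319 W  (b) Q = -3.67 VAR  (c) S = 10.02 VA  (d) PF = 0.9304 (leading)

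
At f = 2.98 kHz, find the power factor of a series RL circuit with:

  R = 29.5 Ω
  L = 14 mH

Step 1 — Angular frequency: ω = 2π·f = 2π·2980 = 1.872e+04 rad/s.
Step 2 — Component impedances:
  R: Z = R = 29.5 Ω
  L: Z = jωL = j·1.872e+04·0.014 = 0 + j262.1 Ω
Step 3 — Series combination: Z_total = R + L = 29.5 + j262.1 Ω = 263.8∠83.6° Ω.
Step 4 — Power factor: PF = cos(φ) = Re(Z)/|Z| = 29.5/263.8 = 0.1118.
Step 5 — Type: Im(Z) = 262.1 ⇒ lagging (phase φ = 83.6°).

PF = 0.1118 (lagging, φ = 83.6°)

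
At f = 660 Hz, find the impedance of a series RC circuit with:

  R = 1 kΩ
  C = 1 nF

Step 1 — Angular frequency: ω = 2π·f = 2π·660 = 4147 rad/s.
Step 2 — Component impedances:
  R: Z = R = 1000 Ω
  C: Z = 1/(jωC) = -j/(ω·C) = 0 - j2.411e+05 Ω
Step 3 — Series combination: Z_total = R + C = 1000 - j2.411e+05 Ω = 2.411e+05∠-89.8° Ω.

Z = 1000 - j2.411e+05 Ω = 2.411e+05∠-89.8° Ω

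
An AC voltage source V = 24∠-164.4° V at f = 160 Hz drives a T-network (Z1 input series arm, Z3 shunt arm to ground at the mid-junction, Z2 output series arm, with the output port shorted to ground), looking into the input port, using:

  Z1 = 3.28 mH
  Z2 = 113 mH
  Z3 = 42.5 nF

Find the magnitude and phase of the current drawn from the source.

Step 1 — Angular frequency: ω = 2π·f = 2π·160 = 1005 rad/s.
Step 2 — Component impedances:
  Z1: Z = jωL = j·1005·0.00328 = 0 + j3.297 Ω
  Z2: Z = jωL = j·1005·0.113 = 0 + j113.6 Ω
  Z3: Z = 1/(jωC) = -j/(ω·C) = 0 - j2.341e+04 Ω
Step 3 — With the output port shorted to ground, the output series arm Z2 runs from the junction to ground; the shunt arm Z3 also runs from the junction to ground. They appear in parallel: Z3 || Z2 = 0 + j114.2 Ω.
Step 4 — Series with input arm Z1: Z_in = Z1 + (Z3 || Z2) = 0 + j117.5 Ω = 117.5∠90.0° Ω.
Step 5 — Source phasor: V = 24∠-164.4° V = -23.12 - j6.454 V.
Step 6 — Ohm's law: I = V / Z_total = (-23.12 - j6.454) / (0 + j117.5) = -0.05495 + j0.1968 A.
Step 7 — Convert to polar: |I| = 0.2043 A, ∠I = 105.6°.

I = 0.2043∠105.6° A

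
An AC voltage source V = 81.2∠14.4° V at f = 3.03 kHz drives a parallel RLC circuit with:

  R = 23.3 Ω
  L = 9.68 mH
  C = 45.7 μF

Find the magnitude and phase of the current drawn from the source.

Step 1 — Angular frequency: ω = 2π·f = 2π·3030 = 1.904e+04 rad/s.
Step 2 — Component impedances:
  R: Z = R = 23.3 Ω
  L: Z = jωL = j·1.904e+04·0.00968 = 0 + j184.3 Ω
  C: Z = 1/(jωC) = -j/(ω·C) = 0 - j1.149 Ω
Step 3 — Parallel combination: 1/Z_total = 1/R + 1/L + 1/C; Z_total = 0.05727 - j1.154 Ω = 1.155∠-87.2° Ω.
Step 4 — Source phasor: V = 81.2∠14.4° V = 78.65 + j20.19 V.
Step 5 — Ohm's law: I = V / Z_total = (78.65 + j20.19) / (0.05727 - j1.154) = -14.08 + j68.87 A.
Step 6 — Convert to polar: |I| = 70.29 A, ∠I = 101.6°.

I = 70.29∠101.6° A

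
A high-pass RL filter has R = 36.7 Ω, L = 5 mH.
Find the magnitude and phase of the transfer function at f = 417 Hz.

Step 1 — Angular frequency: ω = 2π·417 = 2620 rad/s.
Step 2 — Transfer function: H(jω) = jωL/(R + jωL).
Step 3 — Numerator jωL = j·13.1; denominator R + jωL = 36.7 + j13.1.
Step 4 — H = 0.113 + j0.3166.
Step 5 — Magnitude: |H| = 0.3362 (-9.5 dB); phase: φ = 70.4°.

|H| = 0.3362 (-9.5 dB), φ = 70.4°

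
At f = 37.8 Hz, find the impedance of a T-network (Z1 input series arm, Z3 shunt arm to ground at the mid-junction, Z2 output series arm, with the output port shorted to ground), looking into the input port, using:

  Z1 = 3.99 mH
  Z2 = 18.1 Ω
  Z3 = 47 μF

Step 1 — Angular frequency: ω = 2π·f = 2π·37.8 = 237.5 rad/s.
Step 2 — Component impedances:
  Z1: Z = jωL = j·237.5·0.00399 = 0 + j0.9476 Ω
  Z2: Z = R = 18.1 Ω
  Z3: Z = 1/(jωC) = -j/(ω·C) = 0 - j89.58 Ω
Step 3 — With the output port shorted to ground, the output series arm Z2 runs from the junction to ground; the shunt arm Z3 also runs from the junction to ground. They appear in parallel: Z3 || Z2 = 17.39 - j3.514 Ω.
Step 4 — Series with input arm Z1: Z_in = Z1 + (Z3 || Z2) = 17.39 - j2.566 Ω = 17.58∠-8.4° Ω.

Z = 17.39 - j2.566 Ω = 17.58∠-8.4° Ω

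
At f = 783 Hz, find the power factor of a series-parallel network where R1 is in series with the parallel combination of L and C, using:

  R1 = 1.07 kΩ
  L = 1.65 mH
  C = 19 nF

Step 1 — Angular frequency: ω = 2π·f = 2π·783 = 4920 rad/s.
Step 2 — Component impedances:
  R1: Z = R = 1070 Ω
  L: Z = jωL = j·4920·0.00165 = 0 + j8.118 Ω
  C: Z = 1/(jωC) = -j/(ω·C) = 0 - j1.07e+04 Ω
Step 3 — Parallel branch: L || C = 1/(1/L + 1/C) = 0 + j8.124 Ω.
Step 4 — Series with R1: Z_total = R1 + (L || C) = 1070 + j8.124 Ω = 1070∠0.4° Ω.
Step 5 — Power factor: PF = cos(φ) = Re(Z)/|Z| = 1070/1070 = 1.
Step 6 — Type: Im(Z) = 8.124 ⇒ lagging (phase φ = 0.4°).

PF = 1 (lagging, φ = 0.4°)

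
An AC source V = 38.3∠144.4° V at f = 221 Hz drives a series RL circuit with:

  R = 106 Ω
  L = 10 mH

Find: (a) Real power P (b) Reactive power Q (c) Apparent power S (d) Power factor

Step 1 — Angular frequency: ω = 2π·f = 2π·221 = 1389 rad/s.
Step 2 — Component impedances:
  R: Z = R = 106 Ω
  L: Z = jωL = j·1389·0.01 = 0 + j13.89 Ω
Step 3 — Series combination: Z_total = R + L = 106 + j13.89 Ω = 106.9∠7.5° Ω.
Step 4 — Source phasor: V = 38.3∠144.4° V = -31.14 + j22.3 V.
Step 5 — Current: I = V / Z = -0.2617 + j0.2446 A = 0.3583∠136.9° A.
Step 6 — Complex power: S = V·I* = 13.61 + j1.782 VA.
Step 7 — Real power: P = Re(S) = 13.61 W.
Step 8 — Reactive power: Q = Im(S) = 1.782 VAR.
Step 9 — Apparent power: |S| = 13.72 VA.
Step 10 — Power factor: PF = P/|S| = 0.9915 (lagging).

(a) P = 13.61 W  (b) Q = 1.782 VAR  (c) S = 13.72 VA  (d) PF = 0.9915 (lagging)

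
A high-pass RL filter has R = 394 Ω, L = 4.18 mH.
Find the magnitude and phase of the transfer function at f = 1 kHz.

Step 1 — Angular frequency: ω = 2π·1000 = 6283 rad/s.
Step 2 — Transfer function: H(jω) = jωL/(R + jωL).
Step 3 — Numerator jωL = j·26.26; denominator R + jωL = 394 + j26.26.
Step 4 — H = 0.004424 + j0.06636.
Step 5 — Magnitude: |H| = 0.06651 (-23.5 dB); phase: φ = 86.2°.

|H| = 0.06651 (-23.5 dB), φ = 86.2°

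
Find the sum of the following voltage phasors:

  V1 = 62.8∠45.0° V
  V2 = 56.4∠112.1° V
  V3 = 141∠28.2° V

Step 1 — Convert each phasor to rectangular form:
  V1 = 62.8·(cos(45.0°) + j·sin(45.0°)) = 44.41 + j44.41 V
  V2 = 56.4·(cos(112.1°) + j·sin(112.1°)) = -21.22 + j52.26 V
  V3 = 141·(cos(28.2°) + j·sin(28.2°)) = 124.3 + j66.63 V
Step 2 — Sum components: V_total = 147.5 + j163.3 V.
Step 3 — Convert to polar: |V_total| = 220 V, ∠V_total = 47.9°.

V_total = 220∠47.9° V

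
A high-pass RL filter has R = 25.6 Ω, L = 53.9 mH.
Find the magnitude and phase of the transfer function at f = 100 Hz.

Step 1 — Angular frequency: ω = 2π·100 = 628.3 rad/s.
Step 2 — Transfer function: H(jω) = jωL/(R + jωL).
Step 3 — Numerator jωL = j·33.87; denominator R + jωL = 25.6 + j33.87.
Step 4 — H = 0.6364 + j0.481.
Step 5 — Magnitude: |H| = 0.7977 (-2.0 dB); phase: φ = 37.1°.

|H| = 0.7977 (-2.0 dB), φ = 37.1°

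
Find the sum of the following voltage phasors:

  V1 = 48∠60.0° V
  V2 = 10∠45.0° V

Step 1 — Convert each phasor to rectangular form:
  V1 = 48·(cos(60.0°) + j·sin(60.0°)) = 24 + j41.57 V
  V2 = 10·(cos(45.0°) + j·sin(45.0°)) = 7.071 + j7.071 V
Step 2 — Sum components: V_total = 31.07 + j48.64 V.
Step 3 — Convert to polar: |V_total| = 57.72 V, ∠V_total = 57.4°.

V_total = 57.72∠57.4° V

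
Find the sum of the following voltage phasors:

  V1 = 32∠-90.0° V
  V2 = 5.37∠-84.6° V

Step 1 — Convert each phasor to rectangular form:
  V1 = 32·(cos(-90.0°) + j·sin(-90.0°)) = 0 - j32 V
  V2 = 5.37·(cos(-84.6°) + j·sin(-84.6°)) = 0.5054 - j5.346 V
Step 2 — Sum components: V_total = 0.5054 - j37.35 V.
Step 3 — Convert to polar: |V_total| = 37.35 V, ∠V_total = -89.2°.

V_total = 37.35∠-89.2° V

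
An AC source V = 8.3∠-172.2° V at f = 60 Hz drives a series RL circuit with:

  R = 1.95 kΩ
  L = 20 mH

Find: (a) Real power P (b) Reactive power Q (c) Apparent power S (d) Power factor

Step 1 — Angular frequency: ω = 2π·f = 2π·60 = 377 rad/s.
Step 2 — Component impedances:
  R: Z = R = 1950 Ω
  L: Z = jωL = j·377·0.02 = 0 + j7.54 Ω
Step 3 — Series combination: Z_total = R + L = 1950 + j7.54 Ω = 1950∠0.2° Ω.
Step 4 — Source phasor: V = 8.3∠-172.2° V = -8.223 - j1.126 V.
Step 5 — Current: I = V / Z = -0.004219 - j0.0005613 A = 0.004256∠-172.4° A.
Step 6 — Complex power: S = V·I* = 0.03533 + j0.0001366 VA.
Step 7 — Real power: P = Re(S) = 0.03533 W.
Step 8 — Reactive power: Q = Im(S) = 0.0001366 VAR.
Step 9 — Apparent power: |S| = 0.03533 VA.
Step 10 — Power factor: PF = P/|S| = 1 (lagging).

(a) P = 0.03533 W  (b) Q = 0.0001366 VAR  (c) S = 0.03533 VA  (d) PF = 1 (lagging)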